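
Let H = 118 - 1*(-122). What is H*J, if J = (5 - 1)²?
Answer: 3840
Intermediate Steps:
H = 240 (H = 118 + 122 = 240)
J = 16 (J = 4² = 16)
H*J = 240*16 = 3840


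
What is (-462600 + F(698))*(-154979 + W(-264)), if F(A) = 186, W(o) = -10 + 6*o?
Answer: 72401547222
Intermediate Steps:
(-462600 + F(698))*(-154979 + W(-264)) = (-462600 + 186)*(-154979 + (-10 + 6*(-264))) = -462414*(-154979 + (-10 - 1584)) = -462414*(-154979 - 1594) = -462414*(-156573) = 72401547222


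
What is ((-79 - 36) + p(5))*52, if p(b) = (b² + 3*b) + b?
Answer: -3640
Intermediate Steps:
p(b) = b² + 4*b
((-79 - 36) + p(5))*52 = ((-79 - 36) + 5*(4 + 5))*52 = (-115 + 5*9)*52 = (-115 + 45)*52 = -70*52 = -3640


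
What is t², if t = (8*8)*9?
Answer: 331776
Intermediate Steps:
t = 576 (t = 64*9 = 576)
t² = 576² = 331776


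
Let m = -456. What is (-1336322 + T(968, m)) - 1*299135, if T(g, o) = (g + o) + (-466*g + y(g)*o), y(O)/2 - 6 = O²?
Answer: -856657393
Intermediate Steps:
y(O) = 12 + 2*O²
T(g, o) = o - 465*g + o*(12 + 2*g²) (T(g, o) = (g + o) + (-466*g + (12 + 2*g²)*o) = (g + o) + (-466*g + o*(12 + 2*g²)) = o - 465*g + o*(12 + 2*g²))
(-1336322 + T(968, m)) - 1*299135 = (-1336322 + (-456 - 465*968 + 2*(-456)*(6 + 968²))) - 1*299135 = (-1336322 + (-456 - 450120 + 2*(-456)*(6 + 937024))) - 299135 = (-1336322 + (-456 - 450120 + 2*(-456)*937030)) - 299135 = (-1336322 + (-456 - 450120 - 854571360)) - 299135 = (-1336322 - 855021936) - 299135 = -856358258 - 299135 = -856657393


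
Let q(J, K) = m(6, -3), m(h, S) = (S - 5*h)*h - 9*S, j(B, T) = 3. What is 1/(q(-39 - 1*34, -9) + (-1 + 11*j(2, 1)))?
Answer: -1/139 ≈ -0.0071942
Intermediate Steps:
m(h, S) = -9*S + h*(S - 5*h) (m(h, S) = h*(S - 5*h) - 9*S = -9*S + h*(S - 5*h))
q(J, K) = -171 (q(J, K) = -9*(-3) - 5*6² - 3*6 = 27 - 5*36 - 18 = 27 - 180 - 18 = -171)
1/(q(-39 - 1*34, -9) + (-1 + 11*j(2, 1))) = 1/(-171 + (-1 + 11*3)) = 1/(-171 + (-1 + 33)) = 1/(-171 + 32) = 1/(-139) = -1/139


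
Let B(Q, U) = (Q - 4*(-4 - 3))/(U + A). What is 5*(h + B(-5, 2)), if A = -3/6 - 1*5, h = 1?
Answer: -195/7 ≈ -27.857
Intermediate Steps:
A = -11/2 (A = -3*1/6 - 5 = -1/2 - 5 = -11/2 ≈ -5.5000)
B(Q, U) = (28 + Q)/(-11/2 + U) (B(Q, U) = (Q - 4*(-4 - 3))/(U - 11/2) = (Q - 4*(-7))/(-11/2 + U) = (Q + 28)/(-11/2 + U) = (28 + Q)/(-11/2 + U))
5*(h + B(-5, 2)) = 5*(1 + 2*(28 - 5)/(-11 + 2*2)) = 5*(1 + 2*23/(-11 + 4)) = 5*(1 + 2*23/(-7)) = 5*(1 + 2*(-1/7)*23) = 5*(1 - 46/7) = 5*(-39/7) = -195/7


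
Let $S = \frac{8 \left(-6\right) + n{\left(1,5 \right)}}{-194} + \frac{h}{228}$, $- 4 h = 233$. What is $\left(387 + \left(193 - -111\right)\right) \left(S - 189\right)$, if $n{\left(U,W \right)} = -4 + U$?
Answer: $- \frac{11552857331}{88464} \approx -1.3059 \cdot 10^{5}$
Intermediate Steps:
$h = - \frac{233}{4}$ ($h = \left(- \frac{1}{4}\right) 233 = - \frac{233}{4} \approx -58.25$)
$S = \frac{655}{88464}$ ($S = \frac{8 \left(-6\right) + \left(-4 + 1\right)}{-194} - \frac{233}{4 \cdot 228} = \left(-48 - 3\right) \left(- \frac{1}{194}\right) - \frac{233}{912} = \left(-51\right) \left(- \frac{1}{194}\right) - \frac{233}{912} = \frac{51}{194} - \frac{233}{912} = \frac{655}{88464} \approx 0.0074041$)
$\left(387 + \left(193 - -111\right)\right) \left(S - 189\right) = \left(387 + \left(193 - -111\right)\right) \left(\frac{655}{88464} - 189\right) = \left(387 + \left(193 + 111\right)\right) \left(- \frac{16719041}{88464}\right) = \left(387 + 304\right) \left(- \frac{16719041}{88464}\right) = 691 \left(- \frac{16719041}{88464}\right) = - \frac{11552857331}{88464}$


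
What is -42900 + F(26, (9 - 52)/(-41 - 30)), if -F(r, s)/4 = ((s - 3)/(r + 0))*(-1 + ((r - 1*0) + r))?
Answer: -39579360/923 ≈ -42881.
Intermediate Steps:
F(r, s) = -4*(-1 + 2*r)*(-3 + s)/r (F(r, s) = -4*(s - 3)/(r + 0)*(-1 + ((r - 1*0) + r)) = -4*(-3 + s)/r*(-1 + ((r + 0) + r)) = -4*(-3 + s)/r*(-1 + (r + r)) = -4*(-3 + s)/r*(-1 + 2*r) = -4*(-1 + 2*r)*(-3 + s)/r)
-42900 + F(26, (9 - 52)/(-41 - 30)) = -42900 + 4*(-3 + (9 - 52)/(-41 - 30) - 2*26*(-3 + (9 - 52)/(-41 - 30)))/26 = -42900 + 4*(1/26)*(-3 - 43/(-71) - 2*26*(-3 - 43/(-71))) = -42900 + 4*(1/26)*(-3 - 43*(-1/71) - 2*26*(-3 - 43*(-1/71))) = -42900 + 4*(1/26)*(-3 + 43/71 - 2*26*(-3 + 43/71)) = -42900 + 4*(1/26)*(-3 + 43/71 - 2*26*(-170/71)) = -42900 + 4*(1/26)*(-3 + 43/71 + 8840/71) = -42900 + 4*(1/26)*(8670/71) = -42900 + 17340/923 = -39579360/923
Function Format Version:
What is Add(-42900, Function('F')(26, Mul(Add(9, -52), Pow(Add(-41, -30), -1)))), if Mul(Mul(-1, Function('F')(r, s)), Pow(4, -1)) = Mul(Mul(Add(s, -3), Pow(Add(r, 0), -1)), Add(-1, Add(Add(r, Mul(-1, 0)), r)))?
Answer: Rational(-39579360, 923) ≈ -42881.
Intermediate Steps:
Function('F')(r, s) = Mul(-4, Pow(r, -1), Add(-1, Mul(2, r)), Add(-3, s)) (Function('F')(r, s) = Mul(-4, Mul(Mul(Add(s, -3), Pow(Add(r, 0), -1)), Add(-1, Add(Add(r, Mul(-1, 0)), r)))) = Mul(-4, Mul(Mul(Add(-3, s), Pow(r, -1)), Add(-1, Add(Add(r, 0), r)))) = Mul(-4, Mul(Mul(Pow(r, -1), Add(-3, s)), Add(-1, Add(r, r)))) = Mul(-4, Mul(Mul(Pow(r, -1), Add(-3, s)), Add(-1, Mul(2, r)))) = Mul(-4, Mul(Pow(r, -1), Add(-1, Mul(2, r)), Add(-3, s))) = Mul(-4, Pow(r, -1), Add(-1, Mul(2, r)), Add(-3, s)))
Add(-42900, Function('F')(26, Mul(Add(9, -52), Pow(Add(-41, -30), -1)))) = Add(-42900, Mul(4, Pow(26, -1), Add(-3, Mul(Add(9, -52), Pow(Add(-41, -30), -1)), Mul(-2, 26, Add(-3, Mul(Add(9, -52), Pow(Add(-41, -30), -1))))))) = Add(-42900, Mul(4, Rational(1, 26), Add(-3, Mul(-43, Pow(-71, -1)), Mul(-2, 26, Add(-3, Mul(-43, Pow(-71, -1))))))) = Add(-42900, Mul(4, Rational(1, 26), Add(-3, Mul(-43, Rational(-1, 71)), Mul(-2, 26, Add(-3, Mul(-43, Rational(-1, 71))))))) = Add(-42900, Mul(4, Rational(1, 26), Add(-3, Rational(43, 71), Mul(-2, 26, Add(-3, Rational(43, 71)))))) = Add(-42900, Mul(4, Rational(1, 26), Add(-3, Rational(43, 71), Mul(-2, 26, Rational(-170, 71))))) = Add(-42900, Mul(4, Rational(1, 26), Add(-3, Rational(43, 71), Rational(8840, 71)))) = Add(-42900, Mul(4, Rational(1, 26), Rational(8670, 71))) = Add(-42900, Rational(17340, 923)) = Rational(-39579360, 923)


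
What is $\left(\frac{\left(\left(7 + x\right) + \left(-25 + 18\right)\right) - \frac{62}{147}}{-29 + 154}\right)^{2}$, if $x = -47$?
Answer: $\frac{48594841}{337640625} \approx 0.14392$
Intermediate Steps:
$\left(\frac{\left(\left(7 + x\right) + \left(-25 + 18\right)\right) - \frac{62}{147}}{-29 + 154}\right)^{2} = \left(\frac{\left(\left(7 - 47\right) + \left(-25 + 18\right)\right) - \frac{62}{147}}{-29 + 154}\right)^{2} = \left(\frac{\left(-40 - 7\right) - \frac{62}{147}}{125}\right)^{2} = \left(\left(-47 - \frac{62}{147}\right) \frac{1}{125}\right)^{2} = \left(\left(- \frac{6971}{147}\right) \frac{1}{125}\right)^{2} = \left(- \frac{6971}{18375}\right)^{2} = \frac{48594841}{337640625}$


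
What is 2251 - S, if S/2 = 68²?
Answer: -6997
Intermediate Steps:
S = 9248 (S = 2*68² = 2*4624 = 9248)
2251 - S = 2251 - 1*9248 = 2251 - 9248 = -6997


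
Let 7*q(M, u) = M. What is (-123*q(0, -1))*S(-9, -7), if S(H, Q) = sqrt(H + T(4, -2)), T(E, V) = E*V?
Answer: 0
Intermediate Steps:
q(M, u) = M/7
S(H, Q) = sqrt(-8 + H) (S(H, Q) = sqrt(H + 4*(-2)) = sqrt(H - 8) = sqrt(-8 + H))
(-123*q(0, -1))*S(-9, -7) = (-123*0/7)*sqrt(-8 - 9) = (-123*0)*sqrt(-17) = 0*(I*sqrt(17)) = 0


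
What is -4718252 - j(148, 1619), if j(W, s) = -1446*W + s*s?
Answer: -7125405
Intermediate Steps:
j(W, s) = s² - 1446*W (j(W, s) = -1446*W + s² = s² - 1446*W)
-4718252 - j(148, 1619) = -4718252 - (1619² - 1446*148) = -4718252 - (2621161 - 214008) = -4718252 - 1*2407153 = -4718252 - 2407153 = -7125405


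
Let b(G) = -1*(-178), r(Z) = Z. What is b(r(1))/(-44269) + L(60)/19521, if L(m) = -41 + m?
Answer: -2633627/864175149 ≈ -0.0030476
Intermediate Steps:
b(G) = 178
b(r(1))/(-44269) + L(60)/19521 = 178/(-44269) + (-41 + 60)/19521 = 178*(-1/44269) + 19*(1/19521) = -178/44269 + 19/19521 = -2633627/864175149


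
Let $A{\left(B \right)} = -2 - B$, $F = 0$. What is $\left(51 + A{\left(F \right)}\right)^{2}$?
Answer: $2401$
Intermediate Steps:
$\left(51 + A{\left(F \right)}\right)^{2} = \left(51 - 2\right)^{2} = 49^{2} = 2401$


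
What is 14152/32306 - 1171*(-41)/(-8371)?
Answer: -24699603/4662647 ≈ -5.2973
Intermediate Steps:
14152/32306 - 1171*(-41)/(-8371) = 14152*(1/32306) + 48011*(-1/8371) = 244/557 - 48011/8371 = -24699603/4662647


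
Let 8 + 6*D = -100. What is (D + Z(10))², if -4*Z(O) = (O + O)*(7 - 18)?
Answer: 1369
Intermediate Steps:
D = -18 (D = -4/3 + (⅙)*(-100) = -4/3 - 50/3 = -18)
Z(O) = 11*O/2 (Z(O) = -(O + O)*(7 - 18)/4 = -2*O*(-11)/4 = -(-11)*O/2 = 11*O/2)
(D + Z(10))² = (-18 + (11/2)*10)² = (-18 + 55)² = 37² = 1369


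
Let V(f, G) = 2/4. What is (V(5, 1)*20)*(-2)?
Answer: -20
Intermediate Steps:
V(f, G) = 1/2 (V(f, G) = 2*(1/4) = 1/2)
(V(5, 1)*20)*(-2) = ((1/2)*20)*(-2) = 10*(-2) = -20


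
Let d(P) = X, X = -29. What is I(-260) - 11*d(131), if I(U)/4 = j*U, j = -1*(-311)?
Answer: -323121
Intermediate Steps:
d(P) = -29
j = 311
I(U) = 1244*U (I(U) = 4*(311*U) = 1244*U)
I(-260) - 11*d(131) = 1244*(-260) - 11*(-29) = -323440 - 1*(-319) = -323440 + 319 = -323121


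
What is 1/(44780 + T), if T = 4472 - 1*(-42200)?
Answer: 1/91452 ≈ 1.0935e-5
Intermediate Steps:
T = 46672 (T = 4472 + 42200 = 46672)
1/(44780 + T) = 1/(44780 + 46672) = 1/91452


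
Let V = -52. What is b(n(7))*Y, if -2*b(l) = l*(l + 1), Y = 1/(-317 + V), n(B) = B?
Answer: 28/369 ≈ 0.075881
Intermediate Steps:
Y = -1/369 (Y = 1/(-317 - 52) = 1/(-369) = -1/369 ≈ -0.0027100)
b(l) = -l*(1 + l)/2 (b(l) = -l*(l + 1)/2 = -l*(1 + l)/2)
b(n(7))*Y = -½*7*(1 + 7)*(-1/369) = -½*7*8*(-1/369) = -28*(-1/369) = 28/369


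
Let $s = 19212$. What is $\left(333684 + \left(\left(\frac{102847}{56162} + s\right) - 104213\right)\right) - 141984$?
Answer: $\frac{5992532085}{56162} \approx 1.067 \cdot 10^{5}$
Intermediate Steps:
$\left(333684 + \left(\left(\frac{102847}{56162} + s\right) - 104213\right)\right) - 141984 = \left(333684 - \left(85001 - \frac{102847}{56162}\right)\right) - 141984 = \left(333684 + \left(\left(102847 \cdot \frac{1}{56162} + 19212\right) - 104213\right)\right) - 141984 = \left(333684 + \left(\left(\frac{102847}{56162} + 19212\right) - 104213\right)\right) - 141984 = \left(333684 + \left(\frac{1079087191}{56162} - 104213\right)\right) - 141984 = \left(333684 - \frac{4773723315}{56162}\right) - 141984 = \frac{13966637493}{56162} - 141984 = \frac{5992532085}{56162}$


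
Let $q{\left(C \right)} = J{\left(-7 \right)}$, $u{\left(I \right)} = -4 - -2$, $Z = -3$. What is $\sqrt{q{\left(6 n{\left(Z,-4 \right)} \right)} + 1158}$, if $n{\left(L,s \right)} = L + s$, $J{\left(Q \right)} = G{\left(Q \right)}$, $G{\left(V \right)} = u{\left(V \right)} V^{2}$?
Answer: $2 \sqrt{265} \approx 32.558$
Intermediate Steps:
$u{\left(I \right)} = -2$ ($u{\left(I \right)} = -4 + 2 = -2$)
$G{\left(V \right)} = - 2 V^{2}$
$J{\left(Q \right)} = - 2 Q^{2}$
$q{\left(C \right)} = -98$ ($q{\left(C \right)} = - 2 \left(-7\right)^{2} = \left(-2\right) 49 = -98$)
$\sqrt{q{\left(6 n{\left(Z,-4 \right)} \right)} + 1158} = \sqrt{-98 + 1158} = \sqrt{1060} = 2 \sqrt{265}$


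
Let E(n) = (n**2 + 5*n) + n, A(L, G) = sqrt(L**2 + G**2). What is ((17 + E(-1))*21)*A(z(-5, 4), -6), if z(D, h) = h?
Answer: 504*sqrt(13) ≈ 1817.2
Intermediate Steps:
A(L, G) = sqrt(G**2 + L**2)
E(n) = n**2 + 6*n
((17 + E(-1))*21)*A(z(-5, 4), -6) = ((17 - (6 - 1))*21)*sqrt((-6)**2 + 4**2) = ((17 - 1*5)*21)*sqrt(36 + 16) = ((17 - 5)*21)*sqrt(52) = (12*21)*(2*sqrt(13)) = 252*(2*sqrt(13)) = 504*sqrt(13)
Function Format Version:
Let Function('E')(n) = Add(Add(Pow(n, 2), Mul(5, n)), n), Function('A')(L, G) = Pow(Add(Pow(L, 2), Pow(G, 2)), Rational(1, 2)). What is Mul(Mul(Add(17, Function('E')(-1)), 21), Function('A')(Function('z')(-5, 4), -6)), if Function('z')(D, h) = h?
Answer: Mul(504, Pow(13, Rational(1, 2))) ≈ 1817.2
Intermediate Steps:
Function('A')(L, G) = Pow(Add(Pow(G, 2), Pow(L, 2)), Rational(1, 2))
Function('E')(n) = Add(Pow(n, 2), Mul(6, n))
Mul(Mul(Add(17, Function('E')(-1)), 21), Function('A')(Function('z')(-5, 4), -6)) = Mul(Mul(Add(17, Mul(-1, Add(6, -1))), 21), Pow(Add(Pow(-6, 2), Pow(4, 2)), Rational(1, 2))) = Mul(Mul(Add(17, Mul(-1, 5)), 21), Pow(Add(36, 16), Rational(1, 2))) = Mul(Mul(Add(17, -5), 21), Pow(52, Rational(1, 2))) = Mul(Mul(12, 21), Mul(2, Pow(13, Rational(1, 2)))) = Mul(252, Mul(2, Pow(13, Rational(1, 2)))) = Mul(504, Pow(13, Rational(1, 2)))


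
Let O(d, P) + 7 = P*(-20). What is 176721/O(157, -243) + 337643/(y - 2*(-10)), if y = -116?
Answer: -1621616263/465888 ≈ -3480.7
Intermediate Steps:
O(d, P) = -7 - 20*P (O(d, P) = -7 + P*(-20) = -7 - 20*P)
176721/O(157, -243) + 337643/(y - 2*(-10)) = 176721/(-7 - 20*(-243)) + 337643/(-116 - 2*(-10)) = 176721/(-7 + 4860) + 337643/(-116 + 20) = 176721/4853 + 337643/(-96) = 176721*(1/4853) + 337643*(-1/96) = 176721/4853 - 337643/96 = -1621616263/465888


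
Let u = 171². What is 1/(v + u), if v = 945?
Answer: 1/30186 ≈ 3.3128e-5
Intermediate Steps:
u = 29241
1/(v + u) = 1/(945 + 29241) = 1/30186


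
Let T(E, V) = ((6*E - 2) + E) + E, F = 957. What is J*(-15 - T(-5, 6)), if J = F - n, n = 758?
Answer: 5373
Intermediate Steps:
T(E, V) = -2 + 8*E (T(E, V) = ((-2 + 6*E) + E) + E = (-2 + 7*E) + E = -2 + 8*E)
J = 199 (J = 957 - 1*758 = 957 - 758 = 199)
J*(-15 - T(-5, 6)) = 199*(-15 - (-2 + 8*(-5))) = 199*(-15 - (-2 - 40)) = 199*(-15 - 1*(-42)) = 199*(-15 + 42) = 199*27 = 5373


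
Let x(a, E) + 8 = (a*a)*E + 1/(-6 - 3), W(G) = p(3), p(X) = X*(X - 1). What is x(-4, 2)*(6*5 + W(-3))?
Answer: 860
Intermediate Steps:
p(X) = X*(-1 + X)
W(G) = 6 (W(G) = 3*(-1 + 3) = 3*2 = 6)
x(a, E) = -73/9 + E*a² (x(a, E) = -8 + ((a*a)*E + 1/(-6 - 3)) = -8 + (a²*E + 1/(-9)) = -8 + (E*a² - ⅑) = -8 + (-⅑ + E*a²) = -73/9 + E*a²)
x(-4, 2)*(6*5 + W(-3)) = (-73/9 + 2*(-4)²)*(6*5 + 6) = (-73/9 + 2*16)*(30 + 6) = (-73/9 + 32)*36 = (215/9)*36 = 860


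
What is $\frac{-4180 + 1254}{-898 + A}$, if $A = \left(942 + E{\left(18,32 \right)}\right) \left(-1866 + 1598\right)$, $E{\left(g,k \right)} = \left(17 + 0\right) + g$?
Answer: $\frac{1463}{131367} \approx 0.011137$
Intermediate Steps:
$E{\left(g,k \right)} = 17 + g$
$A = -261836$ ($A = \left(942 + \left(17 + 18\right)\right) \left(-1866 + 1598\right) = \left(942 + 35\right) \left(-268\right) = 977 \left(-268\right) = -261836$)
$\frac{-4180 + 1254}{-898 + A} = \frac{-4180 + 1254}{-898 - 261836} = - \frac{2926}{-262734} = \left(-2926\right) \left(- \frac{1}{262734}\right) = \frac{1463}{131367}$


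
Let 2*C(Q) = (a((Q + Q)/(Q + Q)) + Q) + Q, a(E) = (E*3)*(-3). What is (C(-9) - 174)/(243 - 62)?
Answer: -375/362 ≈ -1.0359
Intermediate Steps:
a(E) = -9*E (a(E) = (3*E)*(-3) = -9*E)
C(Q) = -9/2 + Q (C(Q) = ((-9*(Q + Q)/(Q + Q) + Q) + Q)/2 = ((-9*2*Q/(2*Q) + Q) + Q)/2 = ((-9*2*Q*1/(2*Q) + Q) + Q)/2 = ((-9*1 + Q) + Q)/2 = ((-9 + Q) + Q)/2 = (-9 + 2*Q)/2 = -9/2 + Q)
(C(-9) - 174)/(243 - 62) = ((-9/2 - 9) - 174)/(243 - 62) = (-27/2 - 174)/181 = -375/2*1/181 = -375/362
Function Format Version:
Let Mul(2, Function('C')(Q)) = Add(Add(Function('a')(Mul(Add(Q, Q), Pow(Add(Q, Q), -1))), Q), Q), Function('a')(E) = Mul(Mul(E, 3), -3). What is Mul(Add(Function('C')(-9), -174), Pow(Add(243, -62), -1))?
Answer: Rational(-375, 362) ≈ -1.0359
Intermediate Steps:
Function('a')(E) = Mul(-9, E) (Function('a')(E) = Mul(Mul(3, E), -3) = Mul(-9, E))
Function('C')(Q) = Add(Rational(-9, 2), Q) (Function('C')(Q) = Mul(Rational(1, 2), Add(Add(Mul(-9, Mul(Add(Q, Q), Pow(Add(Q, Q), -1))), Q), Q)) = Mul(Rational(1, 2), Add(Add(Mul(-9, Mul(Mul(2, Q), Pow(Mul(2, Q), -1))), Q), Q)) = Mul(Rational(1, 2), Add(Add(Mul(-9, Mul(Mul(2, Q), Mul(Rational(1, 2), Pow(Q, -1)))), Q), Q)) = Mul(Rational(1, 2), Add(Add(Mul(-9, 1), Q), Q)) = Mul(Rational(1, 2), Add(Add(-9, Q), Q)) = Mul(Rational(1, 2), Add(-9, Mul(2, Q))) = Add(Rational(-9, 2), Q))
Mul(Add(Function('C')(-9), -174), Pow(Add(243, -62), -1)) = Mul(Add(Add(Rational(-9, 2), -9), -174), Pow(Add(243, -62), -1)) = Mul(Add(Rational(-27, 2), -174), Pow(181, -1)) = Mul(Rational(-375, 2), Rational(1, 181)) = Rational(-375, 362)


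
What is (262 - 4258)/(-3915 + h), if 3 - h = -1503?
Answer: 1332/803 ≈ 1.6588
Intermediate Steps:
h = 1506 (h = 3 - 1*(-1503) = 3 + 1503 = 1506)
(262 - 4258)/(-3915 + h) = (262 - 4258)/(-3915 + 1506) = -3996/(-2409) = -3996*(-1/2409) = 1332/803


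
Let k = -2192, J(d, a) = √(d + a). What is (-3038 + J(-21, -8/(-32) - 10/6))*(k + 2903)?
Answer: -2160018 + 237*I*√807/2 ≈ -2.16e+6 + 3366.3*I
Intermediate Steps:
J(d, a) = √(a + d)
(-3038 + J(-21, -8/(-32) - 10/6))*(k + 2903) = (-3038 + √((-8/(-32) - 10/6) - 21))*(-2192 + 2903) = (-3038 + √((-8*(-1/32) - 10*⅙) - 21))*711 = (-3038 + √((¼ - 5/3) - 21))*711 = (-3038 + √(-17/12 - 21))*711 = (-3038 + √(-269/12))*711 = (-3038 + I*√807/6)*711 = -2160018 + 237*I*√807/2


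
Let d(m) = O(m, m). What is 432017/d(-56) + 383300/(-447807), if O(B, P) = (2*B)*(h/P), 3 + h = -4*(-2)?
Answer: 193456403719/4478070 ≈ 43201.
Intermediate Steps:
h = 5 (h = -3 - 4*(-2) = -3 + 8 = 5)
O(B, P) = 10*B/P (O(B, P) = (2*B)*(5/P) = 10*B/P)
d(m) = 10 (d(m) = 10*m/m = 10)
432017/d(-56) + 383300/(-447807) = 432017/10 + 383300/(-447807) = 432017*(⅒) + 383300*(-1/447807) = 432017/10 - 383300/447807 = 193456403719/4478070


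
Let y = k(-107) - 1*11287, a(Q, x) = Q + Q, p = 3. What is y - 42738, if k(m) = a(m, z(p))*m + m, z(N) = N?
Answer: -31234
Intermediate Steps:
a(Q, x) = 2*Q
k(m) = m + 2*m² (k(m) = (2*m)*m + m = 2*m² + m = m + 2*m²)
y = 11504 (y = -107*(1 + 2*(-107)) - 1*11287 = -107*(1 - 214) - 11287 = -107*(-213) - 11287 = 22791 - 11287 = 11504)
y - 42738 = 11504 - 42738 = -31234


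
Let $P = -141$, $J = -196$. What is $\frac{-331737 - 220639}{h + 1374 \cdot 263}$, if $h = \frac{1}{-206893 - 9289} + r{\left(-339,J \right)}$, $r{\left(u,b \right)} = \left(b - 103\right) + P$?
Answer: $- \frac{119413748432}{78024839803} \approx -1.5305$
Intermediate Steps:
$r{\left(u,b \right)} = -244 + b$ ($r{\left(u,b \right)} = \left(b - 103\right) - 141 = \left(-103 + b\right) - 141 = -244 + b$)
$h = - \frac{95120081}{216182}$ ($h = \frac{1}{-206893 - 9289} - 440 = \frac{1}{-216182} - 440 = - \frac{1}{216182} - 440 = - \frac{95120081}{216182} \approx -440.0$)
$\frac{-331737 - 220639}{h + 1374 \cdot 263} = \frac{-331737 - 220639}{- \frac{95120081}{216182} + 1374 \cdot 263} = - \frac{552376}{- \frac{95120081}{216182} + 361362} = - \frac{552376}{\frac{78024839803}{216182}} = \left(-552376\right) \frac{216182}{78024839803} = - \frac{119413748432}{78024839803}$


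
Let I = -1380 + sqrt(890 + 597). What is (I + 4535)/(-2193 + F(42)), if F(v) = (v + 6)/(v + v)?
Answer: -22085/15347 - 7*sqrt(1487)/15347 ≈ -1.4566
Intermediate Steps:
I = -1380 + sqrt(1487) ≈ -1341.4
F(v) = (6 + v)/(2*v) (F(v) = (6 + v)/((2*v)) = (6 + v)*(1/(2*v)) = (6 + v)/(2*v))
(I + 4535)/(-2193 + F(42)) = ((-1380 + sqrt(1487)) + 4535)/(-2193 + (1/2)*(6 + 42)/42) = (3155 + sqrt(1487))/(-2193 + (1/2)*(1/42)*48) = (3155 + sqrt(1487))/(-2193 + 4/7) = (3155 + sqrt(1487))/(-15347/7) = (3155 + sqrt(1487))*(-7/15347) = -22085/15347 - 7*sqrt(1487)/15347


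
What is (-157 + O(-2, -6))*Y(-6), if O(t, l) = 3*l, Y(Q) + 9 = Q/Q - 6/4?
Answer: 3325/2 ≈ 1662.5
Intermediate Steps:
Y(Q) = -19/2 (Y(Q) = -9 + (Q/Q - 6/4) = -9 + (1 - 6*¼) = -9 + (1 - 3/2) = -9 - ½ = -19/2)
(-157 + O(-2, -6))*Y(-6) = (-157 + 3*(-6))*(-19/2) = (-157 - 18)*(-19/2) = -175*(-19/2) = 3325/2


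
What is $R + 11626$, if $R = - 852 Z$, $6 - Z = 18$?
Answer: $21850$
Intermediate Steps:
$Z = -12$ ($Z = 6 - 18 = -12$)
$R = 10224$ ($R = \left(-852\right) \left(-12\right) = 10224$)
$R + 11626 = 10224 + 11626 = 21850$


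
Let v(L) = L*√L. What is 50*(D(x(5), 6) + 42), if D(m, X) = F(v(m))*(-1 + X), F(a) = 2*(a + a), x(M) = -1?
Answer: 2100 - 1000*I ≈ 2100.0 - 1000.0*I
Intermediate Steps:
v(L) = L^(3/2)
F(a) = 4*a (F(a) = 2*(2*a) = 4*a)
D(m, X) = 4*m^(3/2)*(-1 + X) (D(m, X) = (4*m^(3/2))*(-1 + X) = 4*m^(3/2)*(-1 + X))
50*(D(x(5), 6) + 42) = 50*(4*(-1)^(3/2)*(-1 + 6) + 42) = 50*(4*(-I)*5 + 42) = 50*(-20*I + 42) = 50*(42 - 20*I) = 2100 - 1000*I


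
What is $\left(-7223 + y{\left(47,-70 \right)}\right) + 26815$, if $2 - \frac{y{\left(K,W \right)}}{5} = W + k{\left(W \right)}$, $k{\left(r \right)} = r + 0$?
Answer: $20302$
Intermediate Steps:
$k{\left(r \right)} = r$
$y{\left(K,W \right)} = 10 - 10 W$ ($y{\left(K,W \right)} = 10 - 5 \left(W + W\right) = 10 - 5 \cdot 2 W = 10 - 10 W$)
$\left(-7223 + y{\left(47,-70 \right)}\right) + 26815 = \left(-7223 + \left(10 - -700\right)\right) + 26815 = \left(-7223 + \left(10 + 700\right)\right) + 26815 = \left(-7223 + 710\right) + 26815 = -6513 + 26815 = 20302$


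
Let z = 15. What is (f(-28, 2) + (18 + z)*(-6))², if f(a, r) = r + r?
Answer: 37636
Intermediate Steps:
f(a, r) = 2*r
(f(-28, 2) + (18 + z)*(-6))² = (2*2 + (18 + 15)*(-6))² = (4 + 33*(-6))² = (4 - 198)² = (-194)² = 37636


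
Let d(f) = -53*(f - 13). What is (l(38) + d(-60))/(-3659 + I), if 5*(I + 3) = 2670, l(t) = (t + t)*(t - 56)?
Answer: -2501/3128 ≈ -0.79955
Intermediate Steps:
d(f) = 689 - 53*f (d(f) = -53*(-13 + f) = 689 - 53*f)
l(t) = 2*t*(-56 + t) (l(t) = (2*t)*(-56 + t) = 2*t*(-56 + t))
I = 531 (I = -3 + (⅕)*2670 = -3 + 534 = 531)
(l(38) + d(-60))/(-3659 + I) = (2*38*(-56 + 38) + (689 - 53*(-60)))/(-3659 + 531) = (2*38*(-18) + (689 + 3180))/(-3128) = (-1368 + 3869)*(-1/3128) = 2501*(-1/3128) = -2501/3128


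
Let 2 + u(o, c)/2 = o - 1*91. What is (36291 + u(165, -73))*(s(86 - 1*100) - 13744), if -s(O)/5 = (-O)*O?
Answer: -465056340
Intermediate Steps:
s(O) = 5*O² (s(O) = -5*(-O)*O = -(-5)*O² = 5*O²)
u(o, c) = -186 + 2*o (u(o, c) = -4 + 2*(o - 1*91) = -4 + 2*(o - 91) = -4 + 2*(-91 + o) = -4 + (-182 + 2*o) = -186 + 2*o)
(36291 + u(165, -73))*(s(86 - 1*100) - 13744) = (36291 + (-186 + 2*165))*(5*(86 - 1*100)² - 13744) = (36291 + (-186 + 330))*(5*(86 - 100)² - 13744) = (36291 + 144)*(5*(-14)² - 13744) = 36435*(5*196 - 13744) = 36435*(980 - 13744) = 36435*(-12764) = -465056340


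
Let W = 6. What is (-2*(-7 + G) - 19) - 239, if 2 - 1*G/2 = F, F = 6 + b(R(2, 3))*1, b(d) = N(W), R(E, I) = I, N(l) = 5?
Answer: -208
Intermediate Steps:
b(d) = 5
F = 11 (F = 6 + 5*1 = 6 + 5 = 11)
G = -18 (G = 4 - 2*11 = 4 - 22 = -18)
(-2*(-7 + G) - 19) - 239 = (-2*(-7 - 18) - 19) - 239 = (-2*(-25) - 19) - 239 = (50 - 19) - 239 = 31 - 239 = -208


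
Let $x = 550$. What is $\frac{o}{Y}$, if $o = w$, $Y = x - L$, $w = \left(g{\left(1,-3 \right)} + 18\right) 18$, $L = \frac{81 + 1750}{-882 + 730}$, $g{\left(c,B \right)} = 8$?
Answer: $\frac{23712}{28477} \approx 0.83267$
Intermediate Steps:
$L = - \frac{1831}{152}$ ($L = \frac{1831}{-152} = 1831 \left(- \frac{1}{152}\right) = - \frac{1831}{152} \approx -12.046$)
$w = 468$ ($w = \left(8 + 18\right) 18 = 26 \cdot 18 = 468$)
$Y = \frac{85431}{152}$ ($Y = 550 - - \frac{1831}{152} = 550 + \frac{1831}{152} = \frac{85431}{152} \approx 562.05$)
$o = 468$
$\frac{o}{Y} = \frac{468}{\frac{85431}{152}} = 468 \cdot \frac{152}{85431} = \frac{23712}{28477}$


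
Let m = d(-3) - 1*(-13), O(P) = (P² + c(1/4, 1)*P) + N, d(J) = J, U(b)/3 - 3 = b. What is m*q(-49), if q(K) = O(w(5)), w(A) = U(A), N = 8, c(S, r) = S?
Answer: 5900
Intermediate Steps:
U(b) = 9 + 3*b
w(A) = 9 + 3*A
O(P) = 8 + P² + P/4 (O(P) = (P² + P/4) + 8 = 8 + P² + P/4)
q(K) = 590 (q(K) = 8 + (9 + 3*5)² + (9 + 3*5)/4 = 8 + (9 + 15)² + (9 + 15)/4 = 8 + 24² + (¼)*24 = 8 + 576 + 6 = 590)
m = 10 (m = -3 - 1*(-13) = -3 + 13 = 10)
m*q(-49) = 10*590 = 5900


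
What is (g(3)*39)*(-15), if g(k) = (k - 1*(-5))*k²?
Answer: -42120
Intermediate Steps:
g(k) = k²*(5 + k) (g(k) = (k + 5)*k² = (5 + k)*k² = k²*(5 + k))
(g(3)*39)*(-15) = ((3²*(5 + 3))*39)*(-15) = ((9*8)*39)*(-15) = (72*39)*(-15) = 2808*(-15) = -42120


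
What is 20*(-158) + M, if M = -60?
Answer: -3220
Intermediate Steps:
20*(-158) + M = 20*(-158) - 60 = -3160 - 60 = -3220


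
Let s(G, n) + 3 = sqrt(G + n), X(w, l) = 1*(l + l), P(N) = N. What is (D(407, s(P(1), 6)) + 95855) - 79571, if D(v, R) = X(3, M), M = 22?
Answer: 16328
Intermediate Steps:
X(w, l) = 2*l (X(w, l) = 1*(2*l) = 2*l)
s(G, n) = -3 + sqrt(G + n)
D(v, R) = 44 (D(v, R) = 2*22 = 44)
(D(407, s(P(1), 6)) + 95855) - 79571 = (44 + 95855) - 79571 = 95899 - 79571 = 16328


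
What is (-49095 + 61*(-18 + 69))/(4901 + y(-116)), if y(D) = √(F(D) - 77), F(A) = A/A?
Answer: -225367584/24019877 + 91968*I*√19/24019877 ≈ -9.3825 + 0.016689*I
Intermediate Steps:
F(A) = 1
y(D) = 2*I*√19 (y(D) = √(1 - 77) = √(-76) = 2*I*√19)
(-49095 + 61*(-18 + 69))/(4901 + y(-116)) = (-49095 + 61*(-18 + 69))/(4901 + 2*I*√19) = (-49095 + 61*51)/(4901 + 2*I*√19) = (-49095 + 3111)/(4901 + 2*I*√19) = -45984/(4901 + 2*I*√19)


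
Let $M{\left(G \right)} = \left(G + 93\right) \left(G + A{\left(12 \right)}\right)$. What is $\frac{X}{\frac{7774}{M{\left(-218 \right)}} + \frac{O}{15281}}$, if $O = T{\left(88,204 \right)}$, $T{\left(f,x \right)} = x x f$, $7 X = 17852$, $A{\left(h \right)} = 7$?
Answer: $\frac{513928954750}{48354765247} \approx 10.628$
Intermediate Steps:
$X = \frac{17852}{7}$ ($X = \frac{1}{7} \cdot 17852 = \frac{17852}{7} \approx 2550.3$)
$M{\left(G \right)} = \left(7 + G\right) \left(93 + G\right)$ ($M{\left(G \right)} = \left(G + 93\right) \left(G + 7\right) = \left(93 + G\right) \left(7 + G\right) = \left(7 + G\right) \left(93 + G\right)$)
$T{\left(f,x \right)} = f x^{2}$ ($T{\left(f,x \right)} = x^{2} f = f x^{2}$)
$O = 3662208$ ($O = 88 \cdot 204^{2} = 88 \cdot 41616 = 3662208$)
$\frac{X}{\frac{7774}{M{\left(-218 \right)}} + \frac{O}{15281}} = \frac{17852}{7 \left(\frac{7774}{651 + \left(-218\right)^{2} + 100 \left(-218\right)} + \frac{3662208}{15281}\right)} = \frac{17852}{7 \left(\frac{7774}{651 + 47524 - 21800} + 3662208 \cdot \frac{1}{15281}\right)} = \frac{17852}{7 \left(\frac{7774}{26375} + \frac{3662208}{15281}\right)} = \frac{17852}{7 \cdot \frac{96709530494}{403036375}} = \frac{17852}{7} \cdot \frac{403036375}{96709530494} = \frac{513928954750}{48354765247}$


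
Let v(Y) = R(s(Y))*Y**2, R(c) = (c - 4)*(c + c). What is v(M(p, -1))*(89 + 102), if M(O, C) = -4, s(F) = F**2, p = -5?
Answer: 1173504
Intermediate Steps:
R(c) = 2*c*(-4 + c) (R(c) = (-4 + c)*(2*c) = 2*c*(-4 + c))
v(Y) = 2*Y**4*(-4 + Y**2) (v(Y) = (2*Y**2*(-4 + Y**2))*Y**2 = 2*Y**4*(-4 + Y**2))
v(M(p, -1))*(89 + 102) = (2*(-4)**4*(-4 + (-4)**2))*(89 + 102) = (2*256*(-4 + 16))*191 = (2*256*12)*191 = 6144*191 = 1173504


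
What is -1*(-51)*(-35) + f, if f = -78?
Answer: -1863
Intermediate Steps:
-1*(-51)*(-35) + f = -1*(-51)*(-35) - 78 = 51*(-35) - 78 = -1785 - 78 = -1863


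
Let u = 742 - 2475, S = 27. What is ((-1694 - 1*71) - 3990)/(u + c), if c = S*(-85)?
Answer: 5755/4028 ≈ 1.4287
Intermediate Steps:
u = -1733
c = -2295 (c = 27*(-85) = -2295)
((-1694 - 1*71) - 3990)/(u + c) = ((-1694 - 1*71) - 3990)/(-1733 - 2295) = ((-1694 - 71) - 3990)/(-4028) = (-1765 - 3990)*(-1/4028) = -5755*(-1/4028) = 5755/4028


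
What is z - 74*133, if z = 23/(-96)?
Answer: -944855/96 ≈ -9842.2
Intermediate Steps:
z = -23/96 (z = 23*(-1/96) = -23/96 ≈ -0.23958)
z - 74*133 = -23/96 - 74*133 = -23/96 - 9842 = -944855/96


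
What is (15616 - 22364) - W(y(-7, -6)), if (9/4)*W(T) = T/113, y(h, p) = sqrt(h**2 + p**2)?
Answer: -6748 - 4*sqrt(85)/1017 ≈ -6748.0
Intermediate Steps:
W(T) = 4*T/1017 (W(T) = 4*(T/113)/9 = 4*T/1017)
(15616 - 22364) - W(y(-7, -6)) = (15616 - 22364) - 4*sqrt((-7)**2 + (-6)**2)/1017 = -6748 - 4*sqrt(49 + 36)/1017 = -6748 - 4*sqrt(85)/1017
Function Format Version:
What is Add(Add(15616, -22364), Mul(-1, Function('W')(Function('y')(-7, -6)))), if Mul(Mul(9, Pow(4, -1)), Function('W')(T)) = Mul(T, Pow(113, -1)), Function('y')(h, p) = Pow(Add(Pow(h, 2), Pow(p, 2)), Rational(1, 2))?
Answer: Add(-6748, Mul(Rational(-4, 1017), Pow(85, Rational(1, 2)))) ≈ -6748.0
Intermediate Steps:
Function('W')(T) = Mul(Rational(4, 1017), T) (Function('W')(T) = Mul(Rational(4, 9), Mul(T, Pow(113, -1))) = Mul(Rational(4, 9), Mul(T, Rational(1, 113))) = Mul(Rational(4, 9), Mul(Rational(1, 113), T)) = Mul(Rational(4, 1017), T))
Add(Add(15616, -22364), Mul(-1, Function('W')(Function('y')(-7, -6)))) = Add(Add(15616, -22364), Mul(-1, Mul(Rational(4, 1017), Pow(Add(Pow(-7, 2), Pow(-6, 2)), Rational(1, 2))))) = Add(-6748, Mul(-1, Mul(Rational(4, 1017), Pow(Add(49, 36), Rational(1, 2))))) = Add(-6748, Mul(-1, Mul(Rational(4, 1017), Pow(85, Rational(1, 2))))) = Add(-6748, Mul(Rational(-4, 1017), Pow(85, Rational(1, 2))))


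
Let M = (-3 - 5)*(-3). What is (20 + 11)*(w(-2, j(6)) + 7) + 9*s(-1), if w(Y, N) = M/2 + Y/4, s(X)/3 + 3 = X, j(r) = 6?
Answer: 931/2 ≈ 465.50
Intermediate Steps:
M = 24 (M = -8*(-3) = 24)
s(X) = -9 + 3*X
w(Y, N) = 12 + Y/4 (w(Y, N) = 24/2 + Y/4 = 24*(½) + Y*(¼) = 12 + Y/4)
(20 + 11)*(w(-2, j(6)) + 7) + 9*s(-1) = (20 + 11)*((12 + (¼)*(-2)) + 7) + 9*(-9 + 3*(-1)) = 31*((12 - ½) + 7) + 9*(-9 - 3) = 31*(23/2 + 7) + 9*(-12) = 31*(37/2) - 108 = 1147/2 - 108 = 931/2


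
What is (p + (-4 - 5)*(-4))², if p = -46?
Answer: 100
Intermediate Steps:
(p + (-4 - 5)*(-4))² = (-46 + (-4 - 5)*(-4))² = (-46 - 9*(-4))² = (-46 + 36)² = (-10)² = 100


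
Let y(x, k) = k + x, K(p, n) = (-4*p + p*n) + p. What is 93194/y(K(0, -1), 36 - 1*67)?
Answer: -93194/31 ≈ -3006.3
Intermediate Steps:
K(p, n) = -3*p + n*p (K(p, n) = (-4*p + n*p) + p = -3*p + n*p)
93194/y(K(0, -1), 36 - 1*67) = 93194/((36 - 1*67) + 0*(-3 - 1)) = 93194/((36 - 67) + 0*(-4)) = 93194/(-31 + 0) = 93194/(-31) = 93194*(-1/31) = -93194/31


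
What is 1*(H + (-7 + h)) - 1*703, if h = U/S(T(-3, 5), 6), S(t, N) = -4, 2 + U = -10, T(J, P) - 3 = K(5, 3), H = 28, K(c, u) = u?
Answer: -679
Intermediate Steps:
T(J, P) = 6 (T(J, P) = 3 + 3 = 6)
U = -12 (U = -2 - 10 = -12)
h = 3 (h = -12/(-4) = -12*(-1/4) = 3)
1*(H + (-7 + h)) - 1*703 = 1*(28 + (-7 + 3)) - 1*703 = 1*(28 - 4) - 703 = 1*24 - 703 = 24 - 703 = -679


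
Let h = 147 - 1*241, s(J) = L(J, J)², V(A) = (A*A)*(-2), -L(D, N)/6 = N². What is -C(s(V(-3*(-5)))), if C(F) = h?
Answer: 94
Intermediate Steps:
L(D, N) = -6*N²
V(A) = -2*A² (V(A) = A²*(-2) = -2*A²)
s(J) = 36*J⁴ (s(J) = (-6*J²)² = 36*J⁴)
h = -94 (h = 147 - 241 = -94)
C(F) = -94
-C(s(V(-3*(-5)))) = -1*(-94) = 94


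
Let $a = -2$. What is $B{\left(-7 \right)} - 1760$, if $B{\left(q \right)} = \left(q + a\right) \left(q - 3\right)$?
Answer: $-1670$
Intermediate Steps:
$B{\left(q \right)} = \left(-3 + q\right) \left(-2 + q\right)$ ($B{\left(q \right)} = \left(q - 2\right) \left(q - 3\right) = \left(-2 + q\right) \left(-3 + q\right) = \left(-3 + q\right) \left(-2 + q\right)$)
$B{\left(-7 \right)} - 1760 = \left(6 + \left(-7\right)^{2} - -35\right) - 1760 = \left(6 + 49 + 35\right) - 1760 = 90 - 1760 = -1670$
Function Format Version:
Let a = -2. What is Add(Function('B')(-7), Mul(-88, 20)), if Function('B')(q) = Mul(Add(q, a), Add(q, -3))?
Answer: -1670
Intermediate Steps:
Function('B')(q) = Mul(Add(-3, q), Add(-2, q)) (Function('B')(q) = Mul(Add(q, -2), Add(q, -3)) = Mul(Add(-2, q), Add(-3, q)) = Mul(Add(-3, q), Add(-2, q)))
Add(Function('B')(-7), Mul(-88, 20)) = Add(Add(6, Pow(-7, 2), Mul(-5, -7)), Mul(-88, 20)) = Add(Add(6, 49, 35), -1760) = Add(90, -1760) = -1670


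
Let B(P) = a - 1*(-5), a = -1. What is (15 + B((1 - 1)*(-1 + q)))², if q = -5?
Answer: 361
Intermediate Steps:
B(P) = 4 (B(P) = -1 - 1*(-5) = -1 + 5 = 4)
(15 + B((1 - 1)*(-1 + q)))² = (15 + 4)² = 19² = 361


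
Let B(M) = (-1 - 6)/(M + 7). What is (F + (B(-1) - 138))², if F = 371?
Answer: 1934881/36 ≈ 53747.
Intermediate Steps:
B(M) = -7/(7 + M)
(F + (B(-1) - 138))² = (371 + (-7/(7 - 1) - 138))² = (371 + (-7/6 - 138))² = (371 - 835/6)² = (1391/6)² = 1934881/36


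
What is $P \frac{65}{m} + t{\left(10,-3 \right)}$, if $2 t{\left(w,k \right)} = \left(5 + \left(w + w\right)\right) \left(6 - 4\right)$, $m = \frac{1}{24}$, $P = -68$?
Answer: $-106055$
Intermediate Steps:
$m = \frac{1}{24} \approx 0.041667$
$t{\left(w,k \right)} = 5 + 2 w$ ($t{\left(w,k \right)} = \frac{\left(5 + \left(w + w\right)\right) \left(6 - 4\right)}{2} = \frac{\left(5 + 2 w\right) 2}{2} = \frac{10 + 4 w}{2} = 5 + 2 w$)
$P \frac{65}{m} + t{\left(10,-3 \right)} = - 68 \cdot 65 \frac{1}{\frac{1}{24}} + \left(5 + 2 \cdot 10\right) = - 68 \cdot 65 \cdot 24 + \left(5 + 20\right) = \left(-68\right) 1560 + 25 = -106080 + 25 = -106055$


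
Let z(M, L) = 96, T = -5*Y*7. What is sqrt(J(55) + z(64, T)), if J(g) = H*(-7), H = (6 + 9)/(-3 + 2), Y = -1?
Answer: sqrt(201) ≈ 14.177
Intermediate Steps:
T = 35 (T = -5*(-1)*7 = 5*7 = 35)
H = -15 (H = 15/(-1) = 15*(-1) = -15)
J(g) = 105 (J(g) = -15*(-7) = 105)
sqrt(J(55) + z(64, T)) = sqrt(105 + 96) = sqrt(201)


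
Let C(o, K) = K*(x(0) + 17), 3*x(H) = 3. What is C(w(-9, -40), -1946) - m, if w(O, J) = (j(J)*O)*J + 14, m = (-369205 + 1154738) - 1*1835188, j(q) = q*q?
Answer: 1014627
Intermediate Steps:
x(H) = 1 (x(H) = (⅓)*3 = 1)
j(q) = q²
m = -1049655 (m = 785533 - 1835188 = -1049655)
w(O, J) = 14 + O*J³ (w(O, J) = (J²*O)*J + 14 = (O*J²)*J + 14 = O*J³ + 14 = 14 + O*J³)
C(o, K) = 18*K (C(o, K) = K*(1 + 17) = K*18 = 18*K)
C(w(-9, -40), -1946) - m = 18*(-1946) - 1*(-1049655) = -35028 + 1049655 = 1014627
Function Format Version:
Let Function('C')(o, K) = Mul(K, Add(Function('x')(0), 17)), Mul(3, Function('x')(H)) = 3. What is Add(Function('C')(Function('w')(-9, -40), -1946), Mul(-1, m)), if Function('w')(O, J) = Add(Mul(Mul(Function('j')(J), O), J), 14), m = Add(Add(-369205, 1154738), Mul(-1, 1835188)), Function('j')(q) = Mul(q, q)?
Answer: 1014627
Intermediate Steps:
Function('x')(H) = 1 (Function('x')(H) = Mul(Rational(1, 3), 3) = 1)
Function('j')(q) = Pow(q, 2)
m = -1049655 (m = Add(785533, -1835188) = -1049655)
Function('w')(O, J) = Add(14, Mul(O, Pow(J, 3))) (Function('w')(O, J) = Add(Mul(Mul(Pow(J, 2), O), J), 14) = Add(Mul(Mul(O, Pow(J, 2)), J), 14) = Add(Mul(O, Pow(J, 3)), 14) = Add(14, Mul(O, Pow(J, 3))))
Function('C')(o, K) = Mul(18, K) (Function('C')(o, K) = Mul(K, Add(1, 17)) = Mul(K, 18) = Mul(18, K))
Add(Function('C')(Function('w')(-9, -40), -1946), Mul(-1, m)) = Add(Mul(18, -1946), Mul(-1, -1049655)) = Add(-35028, 1049655) = 1014627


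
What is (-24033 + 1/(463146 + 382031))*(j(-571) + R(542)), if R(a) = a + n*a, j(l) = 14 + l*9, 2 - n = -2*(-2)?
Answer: 115108890806280/845177 ≈ 1.3620e+8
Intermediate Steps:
n = -2 (n = 2 - (-2)*(-2) = 2 - 1*4 = 2 - 4 = -2)
j(l) = 14 + 9*l
R(a) = -a (R(a) = a - 2*a = -a)
(-24033 + 1/(463146 + 382031))*(j(-571) + R(542)) = (-24033 + 1/(463146 + 382031))*((14 + 9*(-571)) - 1*542) = (-24033 + 1/845177)*((14 - 5139) - 542) = (-24033 + 1/845177)*(-5125 - 542) = -20312138840/845177*(-5667) = 115108890806280/845177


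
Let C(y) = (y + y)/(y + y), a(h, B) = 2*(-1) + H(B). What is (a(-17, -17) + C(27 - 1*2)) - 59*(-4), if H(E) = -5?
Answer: 230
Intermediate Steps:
a(h, B) = -7 (a(h, B) = 2*(-1) - 5 = -2 - 5 = -7)
C(y) = 1 (C(y) = (2*y)/((2*y)) = (2*y)*(1/(2*y)) = 1)
(a(-17, -17) + C(27 - 1*2)) - 59*(-4) = (-7 + 1) - 59*(-4) = -6 + 236 = 230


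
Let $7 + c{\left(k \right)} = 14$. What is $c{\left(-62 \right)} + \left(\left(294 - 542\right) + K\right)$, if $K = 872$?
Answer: $631$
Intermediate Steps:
$c{\left(k \right)} = 7$ ($c{\left(k \right)} = -7 + 14 = 7$)
$c{\left(-62 \right)} + \left(\left(294 - 542\right) + K\right) = 7 + \left(\left(294 - 542\right) + 872\right) = 7 + \left(-248 + 872\right) = 7 + 624 = 631$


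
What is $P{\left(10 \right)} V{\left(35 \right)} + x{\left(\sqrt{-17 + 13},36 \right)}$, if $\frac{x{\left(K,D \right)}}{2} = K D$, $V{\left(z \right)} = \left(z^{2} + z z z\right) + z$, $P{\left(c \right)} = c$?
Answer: $441350 + 144 i \approx 4.4135 \cdot 10^{5} + 144.0 i$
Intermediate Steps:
$V{\left(z \right)} = z + z^{2} + z^{3}$ ($V{\left(z \right)} = \left(z^{2} + z^{2} z\right) + z = \left(z^{2} + z^{3}\right) + z = z + z^{2} + z^{3}$)
$x{\left(K,D \right)} = 2 D K$ ($x{\left(K,D \right)} = 2 K D = 2 D K$)
$P{\left(10 \right)} V{\left(35 \right)} + x{\left(\sqrt{-17 + 13},36 \right)} = 10 \cdot 35 \left(1 + 35 + 35^{2}\right) + 2 \cdot 36 \sqrt{-17 + 13} = 10 \cdot 35 \left(1 + 35 + 1225\right) + 2 \cdot 36 \sqrt{-4} = 10 \cdot 35 \cdot 1261 + 2 \cdot 36 \cdot 2 i = 10 \cdot 44135 + 144 i = 441350 + 144 i$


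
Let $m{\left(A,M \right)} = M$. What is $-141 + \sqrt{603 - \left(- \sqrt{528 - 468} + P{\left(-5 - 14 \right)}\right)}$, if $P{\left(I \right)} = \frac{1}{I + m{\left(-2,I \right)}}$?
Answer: $-141 + \frac{\sqrt{870770 + 2888 \sqrt{15}}}{38} \approx -116.29$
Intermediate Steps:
$P{\left(I \right)} = \frac{1}{2 I}$ ($P{\left(I \right)} = \frac{1}{I + I} = \frac{1}{2 I}$)
$-141 + \sqrt{603 - \left(- \sqrt{528 - 468} + P{\left(-5 - 14 \right)}\right)} = -141 + \sqrt{603 - \left(\frac{1}{2 \left(-5 - 14\right)} - \sqrt{528 - 468}\right)} = -141 + \sqrt{603 + \left(\sqrt{60} - \frac{1}{2 \left(-5 - 14\right)}\right)} = -141 + \sqrt{603 + \left(2 \sqrt{15} - \frac{1}{2 \left(-19\right)}\right)} = -141 + \sqrt{603 + \left(2 \sqrt{15} - \frac{1}{2} \left(- \frac{1}{19}\right)\right)} = -141 + \sqrt{603 - \left(- \frac{1}{38} - 2 \sqrt{15}\right)} = -141 + \sqrt{603 + \left(2 \sqrt{15} + \frac{1}{38}\right)} = -141 + \sqrt{603 + \left(\frac{1}{38} + 2 \sqrt{15}\right)} = -141 + \sqrt{\frac{22915}{38} + 2 \sqrt{15}}$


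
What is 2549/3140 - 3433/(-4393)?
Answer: 21977377/13794020 ≈ 1.5933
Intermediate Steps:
2549/3140 - 3433/(-4393) = 2549*(1/3140) - 3433*(-1/4393) = 2549/3140 + 3433/4393 = 21977377/13794020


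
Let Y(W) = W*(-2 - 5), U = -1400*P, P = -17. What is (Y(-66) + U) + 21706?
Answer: 45968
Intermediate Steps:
U = 23800 (U = -1400*(-17) = 23800)
Y(W) = -7*W (Y(W) = W*(-7) = -7*W)
(Y(-66) + U) + 21706 = (-7*(-66) + 23800) + 21706 = (462 + 23800) + 21706 = 24262 + 21706 = 45968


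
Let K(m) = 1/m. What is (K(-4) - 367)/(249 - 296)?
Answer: 1469/188 ≈ 7.8138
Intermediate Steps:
(K(-4) - 367)/(249 - 296) = (1/(-4) - 367)/(249 - 296) = (-¼ - 367)/(-47) = -1469/4*(-1/47) = 1469/188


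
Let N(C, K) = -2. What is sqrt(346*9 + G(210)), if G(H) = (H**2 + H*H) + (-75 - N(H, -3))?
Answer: sqrt(91241) ≈ 302.06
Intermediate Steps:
G(H) = -73 + 2*H**2 (G(H) = (H**2 + H*H) + (-75 - 1*(-2)) = (H**2 + H**2) + (-75 + 2) = 2*H**2 - 73 = -73 + 2*H**2)
sqrt(346*9 + G(210)) = sqrt(346*9 + (-73 + 2*210**2)) = sqrt(3114 + (-73 + 2*44100)) = sqrt(3114 + (-73 + 88200)) = sqrt(3114 + 88127) = sqrt(91241)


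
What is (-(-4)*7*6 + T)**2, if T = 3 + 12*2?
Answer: 38025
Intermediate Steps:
T = 27 (T = 3 + 24 = 27)
(-(-4)*7*6 + T)**2 = (-(-4)*7*6 + 27)**2 = (-4*(-7)*6 + 27)**2 = (28*6 + 27)**2 = (168 + 27)**2 = 195**2 = 38025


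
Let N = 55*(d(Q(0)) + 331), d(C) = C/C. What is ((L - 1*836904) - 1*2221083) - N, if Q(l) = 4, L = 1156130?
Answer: -1920117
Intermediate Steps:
d(C) = 1
N = 18260 (N = 55*(1 + 331) = 55*332 = 18260)
((L - 1*836904) - 1*2221083) - N = ((1156130 - 1*836904) - 1*2221083) - 1*18260 = ((1156130 - 836904) - 2221083) - 18260 = (319226 - 2221083) - 18260 = -1901857 - 18260 = -1920117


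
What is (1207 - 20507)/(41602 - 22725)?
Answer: -19300/18877 ≈ -1.0224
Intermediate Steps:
(1207 - 20507)/(41602 - 22725) = -19300/18877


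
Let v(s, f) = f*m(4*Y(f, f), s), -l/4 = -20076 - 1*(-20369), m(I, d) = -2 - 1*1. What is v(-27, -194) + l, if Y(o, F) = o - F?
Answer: -590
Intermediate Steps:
m(I, d) = -3 (m(I, d) = -2 - 1 = -3)
l = -1172 (l = -4*(-20076 - 1*(-20369)) = -4*(-20076 + 20369) = -4*293 = -1172)
v(s, f) = -3*f (v(s, f) = f*(-3) = -3*f)
v(-27, -194) + l = -3*(-194) - 1172 = 582 - 1172 = -590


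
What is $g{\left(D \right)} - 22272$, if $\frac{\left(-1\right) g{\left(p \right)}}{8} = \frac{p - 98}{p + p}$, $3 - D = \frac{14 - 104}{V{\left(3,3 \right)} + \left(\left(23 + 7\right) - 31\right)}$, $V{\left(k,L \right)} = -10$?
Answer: $- \frac{1274044}{57} \approx -22352.0$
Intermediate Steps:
$D = - \frac{57}{11}$ ($D = 3 - \frac{14 - 104}{-10 + \left(\left(23 + 7\right) - 31\right)} = 3 - - \frac{90}{-10 + \left(30 - 31\right)} = 3 - - \frac{90}{-10 - 1} = 3 - - \frac{90}{-11} = 3 - \left(-90\right) \left(- \frac{1}{11}\right) = 3 - \frac{90}{11} = - \frac{57}{11} \approx -5.1818$)
$g{\left(p \right)} = - \frac{4 \left(-98 + p\right)}{p}$ ($g{\left(p \right)} = - 8 \frac{p - 98}{p + p} = - 8 \frac{-98 + p}{2 p} = - \frac{4 \left(-98 + p\right)}{p}$)
$g{\left(D \right)} - 22272 = \left(-4 + \frac{392}{- \frac{57}{11}}\right) - 22272 = \left(-4 + 392 \left(- \frac{11}{57}\right)\right) - 22272 = \left(-4 - \frac{4312}{57}\right) - 22272 = - \frac{4540}{57} - 22272 = - \frac{1274044}{57}$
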